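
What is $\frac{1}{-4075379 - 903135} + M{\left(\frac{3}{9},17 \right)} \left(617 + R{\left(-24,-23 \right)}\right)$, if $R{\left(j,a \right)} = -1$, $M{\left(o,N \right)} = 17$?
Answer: $\frac{52134998607}{4978514} \approx 10472.0$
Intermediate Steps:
$\frac{1}{-4075379 - 903135} + M{\left(\frac{3}{9},17 \right)} \left(617 + R{\left(-24,-23 \right)}\right) = \frac{1}{-4075379 - 903135} + 17 \left(617 - 1\right) = \frac{1}{-4978514} + 17 \cdot 616 = - \frac{1}{4978514} + 10472 = \frac{52134998607}{4978514}$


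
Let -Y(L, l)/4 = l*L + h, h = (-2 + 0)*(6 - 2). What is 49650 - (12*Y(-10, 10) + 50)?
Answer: 44416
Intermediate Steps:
h = -8 (h = -2*4 = -8)
Y(L, l) = 32 - 4*L*l (Y(L, l) = -4*(l*L - 8) = -4*(L*l - 8) = -4*(-8 + L*l) = 32 - 4*L*l)
49650 - (12*Y(-10, 10) + 50) = 49650 - (12*(32 - 4*(-10)*10) + 50) = 49650 - (12*(32 + 400) + 50) = 49650 - (12*432 + 50) = 49650 - (5184 + 50) = 49650 - 1*5234 = 49650 - 5234 = 44416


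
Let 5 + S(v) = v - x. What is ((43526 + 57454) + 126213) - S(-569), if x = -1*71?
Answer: 227696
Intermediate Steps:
x = -71
S(v) = 66 + v (S(v) = -5 + (v - 1*(-71)) = -5 + (v + 71) = -5 + (71 + v) = 66 + v)
((43526 + 57454) + 126213) - S(-569) = ((43526 + 57454) + 126213) - (66 - 569) = (100980 + 126213) - 1*(-503) = 227193 + 503 = 227696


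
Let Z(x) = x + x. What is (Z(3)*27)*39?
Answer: 6318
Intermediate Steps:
Z(x) = 2*x
(Z(3)*27)*39 = ((2*3)*27)*39 = (6*27)*39 = 162*39 = 6318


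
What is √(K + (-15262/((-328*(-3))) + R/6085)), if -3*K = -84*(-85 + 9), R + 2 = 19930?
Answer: I*√4795709709165645/1496910 ≈ 46.263*I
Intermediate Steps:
R = 19928 (R = -2 + 19930 = 19928)
K = -2128 (K = -(-28)*(-85 + 9) = -(-28)*(-76) = -⅓*6384 = -2128)
√(K + (-15262/((-328*(-3))) + R/6085)) = √(-2128 + (-15262/((-328*(-3))) + 19928/6085)) = √(-2128 + (-15262/984 + 19928*(1/6085))) = √(-2128 + (-15262*1/984 + 19928/6085)) = √(-2128 + (-7631/492 + 19928/6085)) = √(-2128 - 36630059/2993820) = √(-6407479019/2993820) = I*√4795709709165645/1496910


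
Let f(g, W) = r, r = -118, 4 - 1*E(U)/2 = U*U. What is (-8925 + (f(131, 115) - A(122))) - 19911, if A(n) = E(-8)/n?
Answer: -1766134/61 ≈ -28953.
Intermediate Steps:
E(U) = 8 - 2*U² (E(U) = 8 - 2*U*U = 8 - 2*U²)
f(g, W) = -118
A(n) = -120/n (A(n) = (8 - 2*(-8)²)/n = (8 - 2*64)/n = (8 - 128)/n = -120/n)
(-8925 + (f(131, 115) - A(122))) - 19911 = (-8925 + (-118 - (-120)/122)) - 19911 = (-8925 + (-118 - 1*(-60/61))) - 19911 = (-8925 + (-118 + 60/61)) - 19911 = (-8925 - 7138/61) - 19911 = -551563/61 - 19911 = -1766134/61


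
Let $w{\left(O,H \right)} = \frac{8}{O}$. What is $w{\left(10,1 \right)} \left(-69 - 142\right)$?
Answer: $- \frac{844}{5} \approx -168.8$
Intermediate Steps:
$w{\left(10,1 \right)} \left(-69 - 142\right) = \frac{8}{10} \left(-69 - 142\right) = 8 \cdot \frac{1}{10} \left(-211\right) = \frac{4}{5} \left(-211\right) = - \frac{844}{5}$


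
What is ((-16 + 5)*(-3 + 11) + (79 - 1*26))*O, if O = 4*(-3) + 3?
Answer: 315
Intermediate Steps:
O = -9 (O = -12 + 3 = -9)
((-16 + 5)*(-3 + 11) + (79 - 1*26))*O = ((-16 + 5)*(-3 + 11) + (79 - 1*26))*(-9) = (-11*8 + (79 - 26))*(-9) = (-88 + 53)*(-9) = -35*(-9) = 315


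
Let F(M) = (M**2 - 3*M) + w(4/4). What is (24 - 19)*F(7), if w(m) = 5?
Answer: 165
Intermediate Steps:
F(M) = 5 + M**2 - 3*M (F(M) = (M**2 - 3*M) + 5 = 5 + M**2 - 3*M)
(24 - 19)*F(7) = (24 - 19)*(5 + 7**2 - 3*7) = 5*(5 + 49 - 21) = 5*33 = 165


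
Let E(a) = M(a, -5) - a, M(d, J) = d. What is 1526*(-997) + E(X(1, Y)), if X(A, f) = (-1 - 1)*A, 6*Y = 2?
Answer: -1521422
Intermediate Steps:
Y = ⅓ (Y = (⅙)*2 = ⅓ ≈ 0.33333)
X(A, f) = -2*A
E(a) = 0 (E(a) = a - a = 0)
1526*(-997) + E(X(1, Y)) = 1526*(-997) + 0 = -1521422 + 0 = -1521422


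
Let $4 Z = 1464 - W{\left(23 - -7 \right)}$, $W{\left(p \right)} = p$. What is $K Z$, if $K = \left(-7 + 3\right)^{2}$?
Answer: $5736$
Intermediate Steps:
$K = 16$ ($K = \left(-4\right)^{2} = 16$)
$Z = \frac{717}{2}$ ($Z = \frac{1464 - \left(23 - -7\right)}{4} = \frac{1464 - \left(23 + 7\right)}{4} = \frac{1464 - 30}{4} = \frac{1}{4} \cdot 1434 = \frac{717}{2} \approx 358.5$)
$K Z = 16 \cdot \frac{717}{2} = 5736$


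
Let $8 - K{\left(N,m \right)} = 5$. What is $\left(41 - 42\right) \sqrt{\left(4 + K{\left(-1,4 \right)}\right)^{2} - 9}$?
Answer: $- 2 \sqrt{10} \approx -6.3246$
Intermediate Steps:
$K{\left(N,m \right)} = 3$ ($K{\left(N,m \right)} = 8 - 5 = 3$)
$\left(41 - 42\right) \sqrt{\left(4 + K{\left(-1,4 \right)}\right)^{2} - 9} = \left(41 - 42\right) \sqrt{\left(4 + 3\right)^{2} - 9} = - \sqrt{7^{2} - 9} = - \sqrt{49 - 9} = - \sqrt{40} = - 2 \sqrt{10}$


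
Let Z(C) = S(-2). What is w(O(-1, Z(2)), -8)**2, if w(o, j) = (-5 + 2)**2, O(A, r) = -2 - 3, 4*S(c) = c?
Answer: 81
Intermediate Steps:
S(c) = c/4
Z(C) = -1/2 (Z(C) = (1/4)*(-2) = -1/2)
O(A, r) = -5
w(o, j) = 9 (w(o, j) = (-3)**2 = 9)
w(O(-1, Z(2)), -8)**2 = 9**2 = 81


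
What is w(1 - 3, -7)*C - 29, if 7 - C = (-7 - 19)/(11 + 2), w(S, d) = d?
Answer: -92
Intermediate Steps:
C = 9 (C = 7 - (-7 - 19)/(11 + 2) = 7 - (-26)/13 = 7 - 1*(-2) = 7 + 2 = 9)
w(1 - 3, -7)*C - 29 = -7*9 - 29 = -63 - 29 = -92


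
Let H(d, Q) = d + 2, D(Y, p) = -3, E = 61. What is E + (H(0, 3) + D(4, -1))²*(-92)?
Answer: -31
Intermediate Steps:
H(d, Q) = 2 + d
E + (H(0, 3) + D(4, -1))²*(-92) = 61 + ((2 + 0) - 3)²*(-92) = 61 + (2 - 3)²*(-92) = 61 + (-1)²*(-92) = 61 + 1*(-92) = 61 - 92 = -31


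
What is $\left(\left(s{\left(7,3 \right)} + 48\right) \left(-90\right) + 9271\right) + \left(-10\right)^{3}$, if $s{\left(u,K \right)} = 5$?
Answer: $3501$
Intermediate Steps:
$\left(\left(s{\left(7,3 \right)} + 48\right) \left(-90\right) + 9271\right) + \left(-10\right)^{3} = \left(\left(5 + 48\right) \left(-90\right) + 9271\right) + \left(-10\right)^{3} = \left(53 \left(-90\right) + 9271\right) - 1000 = \left(-4770 + 9271\right) - 1000 = 4501 - 1000 = 3501$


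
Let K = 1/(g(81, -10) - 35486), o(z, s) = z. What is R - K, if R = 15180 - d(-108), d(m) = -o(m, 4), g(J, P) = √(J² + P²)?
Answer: 18979409027006/1259249535 + √6661/1259249535 ≈ 15072.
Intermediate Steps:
d(m) = -m
K = 1/(-35486 + √6661) (K = 1/(√(81² + (-10)²) - 35486) = 1/(√(6561 + 100) - 35486) = 1/(√6661 - 35486) = 1/(-35486 + √6661) ≈ -2.8245e-5)
R = 15072 (R = 15180 - (-1)*(-108) = 15180 - 1*108 = 15180 - 108 = 15072)
R - K = 15072 - (-35486/1259249535 - √6661/1259249535) = 15072 + (35486/1259249535 + √6661/1259249535) = 18979409027006/1259249535 + √6661/1259249535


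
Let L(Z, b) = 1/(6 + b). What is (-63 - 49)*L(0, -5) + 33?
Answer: -79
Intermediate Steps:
(-63 - 49)*L(0, -5) + 33 = (-63 - 49)/(6 - 5) + 33 = -112/1 + 33 = -112*1 + 33 = -112 + 33 = -79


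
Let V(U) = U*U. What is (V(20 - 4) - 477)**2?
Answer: 48841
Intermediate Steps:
V(U) = U**2
(V(20 - 4) - 477)**2 = ((20 - 4)**2 - 477)**2 = (16**2 - 477)**2 = (256 - 477)**2 = (-221)**2 = 48841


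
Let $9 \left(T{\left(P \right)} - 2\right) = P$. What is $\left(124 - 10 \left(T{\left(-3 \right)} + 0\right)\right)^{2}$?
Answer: $\frac{103684}{9} \approx 11520.0$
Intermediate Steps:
$T{\left(P \right)} = 2 + \frac{P}{9}$
$\left(124 - 10 \left(T{\left(-3 \right)} + 0\right)\right)^{2} = \left(124 - 10 \left(\left(2 + \frac{1}{9} \left(-3\right)\right) + 0\right)\right)^{2} = \left(124 - 10 \left(\left(2 - \frac{1}{3}\right) + 0\right)\right)^{2} = \left(124 - 10 \left(\frac{5}{3} + 0\right)\right)^{2} = \left(124 - \frac{50}{3}\right)^{2} = \left(\frac{322}{3}\right)^{2} = \frac{103684}{9}$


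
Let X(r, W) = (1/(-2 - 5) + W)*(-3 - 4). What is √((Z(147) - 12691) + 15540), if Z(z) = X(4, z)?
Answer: √1821 ≈ 42.673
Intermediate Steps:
X(r, W) = 1 - 7*W (X(r, W) = (1/(-7) + W)*(-7) = (-⅐ + W)*(-7) = 1 - 7*W)
Z(z) = 1 - 7*z
√((Z(147) - 12691) + 15540) = √(((1 - 7*147) - 12691) + 15540) = √(((1 - 1029) - 12691) + 15540) = √((-1028 - 12691) + 15540) = √(-13719 + 15540) = √1821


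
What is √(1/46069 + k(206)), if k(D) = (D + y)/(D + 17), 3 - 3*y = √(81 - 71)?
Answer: √(881749950892398 - 1419853997109*√10)/30820161 ≈ 0.96101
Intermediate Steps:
y = 1 - √10/3 (y = 1 - √(81 - 71)/3 = 1 - √10/3 ≈ -0.054093)
k(D) = (1 + D - √10/3)/(17 + D) (k(D) = (D + (1 - √10/3))/(D + 17) = (1 + D - √10/3)/(17 + D))
√(1/46069 + k(206)) = √(1/46069 + (1 + 206 - √10/3)/(17 + 206)) = √(1/46069 + (207 - √10/3)/223) = √(1/46069 + (207/223 - √10/669)) = √(9536506/10273387 - √10/669)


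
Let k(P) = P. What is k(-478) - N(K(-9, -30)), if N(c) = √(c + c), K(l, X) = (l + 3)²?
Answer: -478 - 6*√2 ≈ -486.49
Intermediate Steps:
K(l, X) = (3 + l)²
N(c) = √2*√c (N(c) = √(2*c) = √2*√c)
k(-478) - N(K(-9, -30)) = -478 - √2*√((3 - 9)²) = -478 - √2*√((-6)²) = -478 - √2*√36 = -478 - √2*6 = -478 - 6*√2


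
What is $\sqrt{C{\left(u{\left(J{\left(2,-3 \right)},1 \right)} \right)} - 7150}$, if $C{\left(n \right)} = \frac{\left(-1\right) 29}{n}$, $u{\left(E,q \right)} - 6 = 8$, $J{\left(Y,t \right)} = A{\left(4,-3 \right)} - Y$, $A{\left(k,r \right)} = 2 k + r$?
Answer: $\frac{i \sqrt{1401806}}{14} \approx 84.57 i$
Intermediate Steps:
$A{\left(k,r \right)} = r + 2 k$
$J{\left(Y,t \right)} = 5 - Y$ ($J{\left(Y,t \right)} = \left(-3 + 2 \cdot 4\right) - Y = \left(-3 + 8\right) - Y = 5 - Y$)
$u{\left(E,q \right)} = 14$ ($u{\left(E,q \right)} = 6 + 8 = 14$)
$C{\left(n \right)} = - \frac{29}{n}$
$\sqrt{C{\left(u{\left(J{\left(2,-3 \right)},1 \right)} \right)} - 7150} = \sqrt{- \frac{29}{14} - 7150} = \sqrt{- \frac{100129}{14}} = \frac{i \sqrt{1401806}}{14}$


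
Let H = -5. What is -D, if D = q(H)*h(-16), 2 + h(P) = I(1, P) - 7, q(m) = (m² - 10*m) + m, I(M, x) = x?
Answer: 1750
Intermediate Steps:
q(m) = m² - 9*m
h(P) = -9 + P (h(P) = -2 + (P - 7) = -2 + (-7 + P) = -9 + P)
D = -1750 (D = (-5*(-9 - 5))*(-9 - 16) = -5*(-14)*(-25) = 70*(-25) = -1750)
-D = -1*(-1750) = 1750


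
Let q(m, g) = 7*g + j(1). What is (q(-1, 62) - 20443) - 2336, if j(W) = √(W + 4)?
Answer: -22345 + √5 ≈ -22343.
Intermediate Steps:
j(W) = √(4 + W)
q(m, g) = √5 + 7*g (q(m, g) = 7*g + √(4 + 1) = 7*g + √5 = √5 + 7*g)
(q(-1, 62) - 20443) - 2336 = ((√5 + 7*62) - 20443) - 2336 = ((√5 + 434) - 20443) - 2336 = ((434 + √5) - 20443) - 2336 = (-20009 + √5) - 2336 = -22345 + √5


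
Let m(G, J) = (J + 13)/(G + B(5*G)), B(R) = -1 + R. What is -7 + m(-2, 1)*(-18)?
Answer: 161/13 ≈ 12.385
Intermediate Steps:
m(G, J) = (13 + J)/(-1 + 6*G) (m(G, J) = (J + 13)/(G + (-1 + 5*G)) = (13 + J)/(-1 + 6*G))
-7 + m(-2, 1)*(-18) = -7 + ((13 + 1)/(-1 + 6*(-2)))*(-18) = -7 + (14/(-1 - 12))*(-18) = -7 + (14/(-13))*(-18) = -7 - 1/13*14*(-18) = -7 - 14/13*(-18) = -7 + 252/13 = 161/13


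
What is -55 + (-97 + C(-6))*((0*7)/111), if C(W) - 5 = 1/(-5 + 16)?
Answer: -55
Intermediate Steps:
C(W) = 56/11 (C(W) = 5 + 1/(-5 + 16) = 5 + 1/11 = 56/11)
-55 + (-97 + C(-6))*((0*7)/111) = -55 + (-97 + 56/11)*((0*7)/111) = -55 - 0/111 = -55 - 1011/11*0 = -55 + 0 = -55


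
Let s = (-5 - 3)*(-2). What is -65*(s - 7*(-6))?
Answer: -3770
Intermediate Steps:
s = 16 (s = -8*(-2) = 16)
-65*(s - 7*(-6)) = -65*(16 - 7*(-6)) = -65*(16 + 42) = -65*58 = -3770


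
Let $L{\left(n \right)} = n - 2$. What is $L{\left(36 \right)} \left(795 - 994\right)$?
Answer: $-6766$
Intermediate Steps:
$L{\left(n \right)} = -2 + n$ ($L{\left(n \right)} = n - 2 = -2 + n$)
$L{\left(36 \right)} \left(795 - 994\right) = \left(-2 + 36\right) \left(795 - 994\right) = 34 \left(-199\right) = -6766$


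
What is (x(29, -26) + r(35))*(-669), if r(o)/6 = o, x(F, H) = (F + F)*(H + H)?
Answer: 1877214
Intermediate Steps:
x(F, H) = 4*F*H (x(F, H) = (2*F)*(2*H) = 4*F*H)
r(o) = 6*o
(x(29, -26) + r(35))*(-669) = (4*29*(-26) + 6*35)*(-669) = (-3016 + 210)*(-669) = -2806*(-669) = 1877214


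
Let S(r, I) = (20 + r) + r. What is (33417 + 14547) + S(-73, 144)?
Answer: 47838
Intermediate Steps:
S(r, I) = 20 + 2*r
(33417 + 14547) + S(-73, 144) = (33417 + 14547) + (20 + 2*(-73)) = 47964 + (20 - 146) = 47964 - 126 = 47838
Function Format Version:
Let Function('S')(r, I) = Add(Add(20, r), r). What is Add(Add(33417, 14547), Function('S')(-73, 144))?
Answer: 47838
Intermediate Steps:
Function('S')(r, I) = Add(20, Mul(2, r))
Add(Add(33417, 14547), Function('S')(-73, 144)) = Add(Add(33417, 14547), Add(20, Mul(2, -73))) = Add(47964, Add(20, -146)) = Add(47964, -126) = 47838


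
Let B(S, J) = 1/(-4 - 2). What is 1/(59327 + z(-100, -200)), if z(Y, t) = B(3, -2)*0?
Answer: 1/59327 ≈ 1.6856e-5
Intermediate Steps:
B(S, J) = -1/6 (B(S, J) = 1/(-6) = -1/6)
z(Y, t) = 0 (z(Y, t) = -1/6*0 = 0)
1/(59327 + z(-100, -200)) = 1/(59327 + 0) = 1/59327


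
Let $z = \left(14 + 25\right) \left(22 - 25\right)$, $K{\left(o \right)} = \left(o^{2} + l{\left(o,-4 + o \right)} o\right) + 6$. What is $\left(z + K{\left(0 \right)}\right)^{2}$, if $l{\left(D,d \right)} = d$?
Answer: $12321$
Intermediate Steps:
$K{\left(o \right)} = 6 + o^{2} + o \left(-4 + o\right)$ ($K{\left(o \right)} = \left(o^{2} + \left(-4 + o\right) o\right) + 6 = \left(o^{2} + o \left(-4 + o\right)\right) + 6 = 6 + o^{2} + o \left(-4 + o\right)$)
$z = -117$ ($z = 39 \left(-3\right) = -117$)
$\left(z + K{\left(0 \right)}\right)^{2} = \left(-117 + \left(6 + 0^{2} + 0 \left(-4 + 0\right)\right)\right)^{2} = \left(-117 + \left(6 + 0 + 0 \left(-4\right)\right)\right)^{2} = \left(-117 + \left(6 + 0 + 0\right)\right)^{2} = \left(-117 + 6\right)^{2} = \left(-111\right)^{2} = 12321$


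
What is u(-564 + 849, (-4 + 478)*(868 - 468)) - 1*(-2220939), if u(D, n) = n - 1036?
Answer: 2409503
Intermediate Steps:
u(D, n) = -1036 + n
u(-564 + 849, (-4 + 478)*(868 - 468)) - 1*(-2220939) = (-1036 + (-4 + 478)*(868 - 468)) - 1*(-2220939) = (-1036 + 474*400) + 2220939 = (-1036 + 189600) + 2220939 = 188564 + 2220939 = 2409503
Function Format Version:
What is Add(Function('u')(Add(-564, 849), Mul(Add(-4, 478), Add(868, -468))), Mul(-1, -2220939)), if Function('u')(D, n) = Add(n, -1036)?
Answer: 2409503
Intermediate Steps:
Function('u')(D, n) = Add(-1036, n)
Add(Function('u')(Add(-564, 849), Mul(Add(-4, 478), Add(868, -468))), Mul(-1, -2220939)) = Add(Add(-1036, Mul(Add(-4, 478), Add(868, -468))), Mul(-1, -2220939)) = Add(Add(-1036, Mul(474, 400)), 2220939) = Add(Add(-1036, 189600), 2220939) = Add(188564, 2220939) = 2409503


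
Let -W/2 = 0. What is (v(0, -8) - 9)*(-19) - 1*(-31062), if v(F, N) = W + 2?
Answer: 31195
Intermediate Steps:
W = 0 (W = -2*0 = 0)
v(F, N) = 2 (v(F, N) = 0 + 2 = 2)
(v(0, -8) - 9)*(-19) - 1*(-31062) = (2 - 9)*(-19) - 1*(-31062) = -7*(-19) + 31062 = 133 + 31062 = 31195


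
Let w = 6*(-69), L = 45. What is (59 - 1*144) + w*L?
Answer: -18715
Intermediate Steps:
w = -414
(59 - 1*144) + w*L = (59 - 1*144) - 414*45 = (59 - 144) - 18630 = -85 - 18630 = -18715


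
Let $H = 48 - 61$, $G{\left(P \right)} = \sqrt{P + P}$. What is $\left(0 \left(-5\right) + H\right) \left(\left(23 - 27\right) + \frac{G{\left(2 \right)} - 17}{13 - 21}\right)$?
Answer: $\frac{221}{8} \approx 27.625$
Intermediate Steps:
$G{\left(P \right)} = \sqrt{2} \sqrt{P}$ ($G{\left(P \right)} = \sqrt{2 P} = \sqrt{2} \sqrt{P}$)
$H = -13$
$\left(0 \left(-5\right) + H\right) \left(\left(23 - 27\right) + \frac{G{\left(2 \right)} - 17}{13 - 21}\right) = \left(0 \left(-5\right) - 13\right) \left(\left(23 - 27\right) + \frac{\sqrt{2} \sqrt{2} - 17}{13 - 21}\right) = \left(0 - 13\right) \left(-4 + \frac{2 - 17}{-8}\right) = - 13 \left(-4 - - \frac{15}{8}\right) = - 13 \left(-4 + \frac{15}{8}\right) = \left(-13\right) \left(- \frac{17}{8}\right) = \frac{221}{8}$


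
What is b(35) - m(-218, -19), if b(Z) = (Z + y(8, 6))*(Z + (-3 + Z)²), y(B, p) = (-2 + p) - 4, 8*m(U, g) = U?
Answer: 148369/4 ≈ 37092.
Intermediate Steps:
m(U, g) = U/8
y(B, p) = -6 + p
b(Z) = Z*(Z + (-3 + Z)²) (b(Z) = (Z + (-6 + 6))*(Z + (-3 + Z)²) = (Z + 0)*(Z + (-3 + Z)²) = Z*(Z + (-3 + Z)²))
b(35) - m(-218, -19) = 35*(35 + (-3 + 35)²) - (-218)/8 = 35*(35 + 32²) - 1*(-109/4) = 35*(35 + 1024) + 109/4 = 35*1059 + 109/4 = 37065 + 109/4 = 148369/4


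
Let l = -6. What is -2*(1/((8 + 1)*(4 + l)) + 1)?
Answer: -17/9 ≈ -1.8889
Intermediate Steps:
-2*(1/((8 + 1)*(4 + l)) + 1) = -2*(1/((8 + 1)*(4 - 6)) + 1) = -2*(1/(9*(-2)) + 1) = -2*(1/(-18) + 1) = -2*(-1/18 + 1) = -2*17/18 = -17/9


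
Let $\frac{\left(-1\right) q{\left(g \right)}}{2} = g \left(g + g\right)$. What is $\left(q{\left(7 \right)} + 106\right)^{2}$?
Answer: $8100$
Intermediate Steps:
$q{\left(g \right)} = - 4 g^{2}$ ($q{\left(g \right)} = - 2 g \left(g + g\right) = - 2 g 2 g = - 2 \cdot 2 g^{2} = - 4 g^{2}$)
$\left(q{\left(7 \right)} + 106\right)^{2} = \left(- 4 \cdot 7^{2} + 106\right)^{2} = \left(\left(-4\right) 49 + 106\right)^{2} = \left(-196 + 106\right)^{2} = \left(-90\right)^{2} = 8100$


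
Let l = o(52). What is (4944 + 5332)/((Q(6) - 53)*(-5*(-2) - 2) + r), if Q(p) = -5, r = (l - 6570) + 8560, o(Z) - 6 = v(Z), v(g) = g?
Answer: 2569/396 ≈ 6.4874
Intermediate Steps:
o(Z) = 6 + Z
l = 58 (l = 6 + 52 = 58)
r = 2048 (r = (58 - 6570) + 8560 = -6512 + 8560 = 2048)
(4944 + 5332)/((Q(6) - 53)*(-5*(-2) - 2) + r) = (4944 + 5332)/((-5 - 53)*(-5*(-2) - 2) + 2048) = 10276/(-58*(10 - 2) + 2048) = 10276/(-58*8 + 2048) = 10276/(-464 + 2048) = 10276/1584 = 10276*(1/1584) = 2569/396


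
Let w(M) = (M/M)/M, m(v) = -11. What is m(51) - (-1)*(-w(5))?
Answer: -56/5 ≈ -11.200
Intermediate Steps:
w(M) = 1/M
m(51) - (-1)*(-w(5)) = -11 - (-1)*(-1/5) = -11 - (-1)*(-1*⅕) = -11 - (-1)*(-1)/5 = -11 - 1*⅕ = -11 - ⅕ = -56/5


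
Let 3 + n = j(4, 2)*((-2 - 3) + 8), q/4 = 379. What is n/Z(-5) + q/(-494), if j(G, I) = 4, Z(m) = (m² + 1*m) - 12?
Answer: -3841/1976 ≈ -1.9438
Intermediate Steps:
Z(m) = -12 + m + m² (Z(m) = (m² + m) - 12 = (m + m²) - 12 = -12 + m + m²)
q = 1516 (q = 4*379 = 1516)
n = 9 (n = -3 + 4*((-2 - 3) + 8) = -3 + 4*(-5 + 8) = -3 + 4*3 = -3 + 12 = 9)
n/Z(-5) + q/(-494) = 9/(-12 - 5 + (-5)²) + 1516/(-494) = 9/(-12 - 5 + 25) + 1516*(-1/494) = 9/8 - 758/247 = -3841/1976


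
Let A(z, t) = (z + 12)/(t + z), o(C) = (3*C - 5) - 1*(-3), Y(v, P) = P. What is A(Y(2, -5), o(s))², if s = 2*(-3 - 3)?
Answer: 49/1849 ≈ 0.026501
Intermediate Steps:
s = -12 (s = 2*(-6) = -12)
o(C) = -2 + 3*C (o(C) = (-5 + 3*C) + 3 = -2 + 3*C)
A(z, t) = (12 + z)/(t + z)
A(Y(2, -5), o(s))² = ((12 - 5)/((-2 + 3*(-12)) - 5))² = (7/((-2 - 36) - 5))² = (7/(-38 - 5))² = (7/(-43))² = (-1/43*7)² = (-7/43)² = 49/1849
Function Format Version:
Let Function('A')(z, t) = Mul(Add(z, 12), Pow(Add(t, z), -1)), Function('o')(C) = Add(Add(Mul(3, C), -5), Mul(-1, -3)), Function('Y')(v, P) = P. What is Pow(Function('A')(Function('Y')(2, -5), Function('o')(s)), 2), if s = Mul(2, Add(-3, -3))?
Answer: Rational(49, 1849) ≈ 0.026501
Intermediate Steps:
s = -12 (s = Mul(2, -6) = -12)
Function('o')(C) = Add(-2, Mul(3, C)) (Function('o')(C) = Add(Add(-5, Mul(3, C)), 3) = Add(-2, Mul(3, C)))
Function('A')(z, t) = Mul(Pow(Add(t, z), -1), Add(12, z)) (Function('A')(z, t) = Mul(Add(12, z), Pow(Add(t, z), -1)) = Mul(Pow(Add(t, z), -1), Add(12, z)))
Pow(Function('A')(Function('Y')(2, -5), Function('o')(s)), 2) = Pow(Mul(Pow(Add(Add(-2, Mul(3, -12)), -5), -1), Add(12, -5)), 2) = Pow(Mul(Pow(Add(Add(-2, -36), -5), -1), 7), 2) = Pow(Mul(Pow(Add(-38, -5), -1), 7), 2) = Pow(Mul(Pow(-43, -1), 7), 2) = Pow(Mul(Rational(-1, 43), 7), 2) = Pow(Rational(-7, 43), 2) = Rational(49, 1849)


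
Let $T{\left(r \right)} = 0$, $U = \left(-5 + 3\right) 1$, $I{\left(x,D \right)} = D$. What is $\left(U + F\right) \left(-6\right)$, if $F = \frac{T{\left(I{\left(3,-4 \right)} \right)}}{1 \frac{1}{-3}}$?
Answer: $12$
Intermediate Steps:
$U = -2$ ($U = \left(-2\right) 1 = -2$)
$F = 0$ ($F = \frac{0}{1 \frac{1}{-3}} = \frac{0}{1 \left(- \frac{1}{3}\right)} = \frac{0}{- \frac{1}{3}} = 0 \left(-3\right) = 0$)
$\left(U + F\right) \left(-6\right) = \left(-2 + 0\right) \left(-6\right) = \left(-2\right) \left(-6\right) = 12$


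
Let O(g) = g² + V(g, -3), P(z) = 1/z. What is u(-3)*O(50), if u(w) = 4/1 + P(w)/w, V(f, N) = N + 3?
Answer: 92500/9 ≈ 10278.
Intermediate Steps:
V(f, N) = 3 + N
O(g) = g² (O(g) = g² + (3 - 3) = g² + 0 = g²)
u(w) = 4 + w⁻² (u(w) = 4/1 + 1/(w*w) = 4*1 + w⁻² = 4 + w⁻²)
u(-3)*O(50) = (4 + (-3)⁻²)*50² = (4 + ⅑)*2500 = (37/9)*2500 = 92500/9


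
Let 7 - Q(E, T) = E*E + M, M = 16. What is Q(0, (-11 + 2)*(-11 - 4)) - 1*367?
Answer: -376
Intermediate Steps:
Q(E, T) = -9 - E² (Q(E, T) = 7 - (E*E + 16) = 7 - (E² + 16) = 7 - (16 + E²) = 7 + (-16 - E²) = -9 - E²)
Q(0, (-11 + 2)*(-11 - 4)) - 1*367 = (-9 - 1*0²) - 1*367 = (-9 - 1*0) - 367 = (-9 + 0) - 367 = -9 - 367 = -376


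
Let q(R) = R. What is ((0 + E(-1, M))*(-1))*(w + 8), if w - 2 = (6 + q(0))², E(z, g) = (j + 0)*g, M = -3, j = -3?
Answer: -414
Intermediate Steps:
E(z, g) = -3*g (E(z, g) = (-3 + 0)*g = -3*g)
w = 38 (w = 2 + (6 + 0)² = 2 + 6² = 2 + 36 = 38)
((0 + E(-1, M))*(-1))*(w + 8) = ((0 - 3*(-3))*(-1))*(38 + 8) = ((0 + 9)*(-1))*46 = (9*(-1))*46 = -9*46 = -414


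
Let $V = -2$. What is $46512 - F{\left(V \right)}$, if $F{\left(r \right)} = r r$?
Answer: $46508$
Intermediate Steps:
$F{\left(r \right)} = r^{2}$
$46512 - F{\left(V \right)} = 46512 - \left(-2\right)^{2} = 46512 - 4 = 46508$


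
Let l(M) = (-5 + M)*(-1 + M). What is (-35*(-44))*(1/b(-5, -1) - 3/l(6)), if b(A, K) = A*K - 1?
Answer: -539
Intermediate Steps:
l(M) = (-1 + M)*(-5 + M)
b(A, K) = -1 + A*K
(-35*(-44))*(1/b(-5, -1) - 3/l(6)) = (-35*(-44))*(1/(-1 - 5*(-1)) - 3/(5 + 6**2 - 6*6)) = 1540*(1/(-1 + 5) - 3/(5 + 36 - 36)) = 1540*(1/4 - 3/5) = 1540*(-7/20) = -539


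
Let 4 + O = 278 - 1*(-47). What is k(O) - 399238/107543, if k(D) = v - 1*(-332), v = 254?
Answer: 62620960/107543 ≈ 582.29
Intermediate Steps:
O = 321 (O = -4 + (278 - 1*(-47)) = -4 + (278 + 47) = -4 + 325 = 321)
k(D) = 586 (k(D) = 254 - 1*(-332) = 254 + 332 = 586)
k(O) - 399238/107543 = 586 - 399238/107543 = 62620960/107543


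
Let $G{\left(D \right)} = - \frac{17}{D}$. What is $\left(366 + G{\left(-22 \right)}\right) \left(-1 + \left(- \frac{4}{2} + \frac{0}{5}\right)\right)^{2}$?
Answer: $\frac{72621}{22} \approx 3301.0$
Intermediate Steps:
$\left(366 + G{\left(-22 \right)}\right) \left(-1 + \left(- \frac{4}{2} + \frac{0}{5}\right)\right)^{2} = \left(366 - \frac{17}{-22}\right) \left(-1 + \left(- \frac{4}{2} + \frac{0}{5}\right)\right)^{2} = \left(366 - - \frac{17}{22}\right) \left(-1 + \left(\left(-4\right) \frac{1}{2} + 0 \cdot \frac{1}{5}\right)\right)^{2} = \left(366 + \frac{17}{22}\right) \left(-1 + \left(-2 + 0\right)\right)^{2} = \frac{8069 \left(-1 - 2\right)^{2}}{22} = \frac{8069 \left(-3\right)^{2}}{22} = \frac{8069}{22} \cdot 9 = \frac{72621}{22}$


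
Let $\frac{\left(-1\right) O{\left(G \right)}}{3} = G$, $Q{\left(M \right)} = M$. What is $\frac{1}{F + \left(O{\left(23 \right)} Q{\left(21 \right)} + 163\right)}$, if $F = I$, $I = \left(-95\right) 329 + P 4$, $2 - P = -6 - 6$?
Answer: $- \frac{1}{32485} \approx -3.0783 \cdot 10^{-5}$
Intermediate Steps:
$P = 14$ ($P = 2 - \left(-6 - 6\right) = 2 - -12 = 2 + 12 = 14$)
$O{\left(G \right)} = - 3 G$
$I = -31199$ ($I = \left(-95\right) 329 + 14 \cdot 4 = -31255 + 56 = -31199$)
$F = -31199$
$\frac{1}{F + \left(O{\left(23 \right)} Q{\left(21 \right)} + 163\right)} = \frac{1}{-31199 + \left(\left(-3\right) 23 \cdot 21 + 163\right)} = \frac{1}{-31199 + \left(\left(-69\right) 21 + 163\right)} = \frac{1}{-31199 + \left(-1449 + 163\right)} = \frac{1}{-31199 - 1286} = \frac{1}{-32485} = - \frac{1}{32485}$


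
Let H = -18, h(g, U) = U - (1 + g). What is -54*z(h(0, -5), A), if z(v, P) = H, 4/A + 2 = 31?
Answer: 972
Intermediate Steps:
h(g, U) = -1 + U - g (h(g, U) = U + (-1 - g) = -1 + U - g)
A = 4/29 (A = 4/(-2 + 31) = 4/29 ≈ 0.13793)
z(v, P) = -18
-54*z(h(0, -5), A) = -54*(-18) = 972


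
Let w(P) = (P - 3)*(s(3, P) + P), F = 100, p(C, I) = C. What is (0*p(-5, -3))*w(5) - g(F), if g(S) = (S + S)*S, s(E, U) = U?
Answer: -20000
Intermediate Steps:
w(P) = 2*P*(-3 + P) (w(P) = (P - 3)*(P + P) = (-3 + P)*(2*P) = 2*P*(-3 + P))
g(S) = 2*S² (g(S) = (2*S)*S = 2*S²)
(0*p(-5, -3))*w(5) - g(F) = (0*(-5))*(2*5*(-3 + 5)) - 2*100² = 0*(2*5*2) - 2*10000 = 0*20 - 1*20000 = 0 - 20000 = -20000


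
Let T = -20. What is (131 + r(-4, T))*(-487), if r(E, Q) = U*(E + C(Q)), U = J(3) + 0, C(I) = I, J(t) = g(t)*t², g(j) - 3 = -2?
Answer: 41395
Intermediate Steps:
g(j) = 1 (g(j) = 3 - 2 = 1)
J(t) = t² (J(t) = 1*t² = t²)
U = 9 (U = 3² + 0 = 9 + 0 = 9)
r(E, Q) = 9*E + 9*Q (r(E, Q) = 9*(E + Q) = 9*E + 9*Q)
(131 + r(-4, T))*(-487) = (131 + (9*(-4) + 9*(-20)))*(-487) = (131 + (-36 - 180))*(-487) = (131 - 216)*(-487) = -85*(-487) = 41395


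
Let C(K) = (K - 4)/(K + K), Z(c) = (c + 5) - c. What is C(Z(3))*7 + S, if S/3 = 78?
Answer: 2347/10 ≈ 234.70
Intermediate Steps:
Z(c) = 5 (Z(c) = (5 + c) - c = 5)
C(K) = (-4 + K)/(2*K) (C(K) = (-4 + K)/((2*K)) = (-4 + K)*(1/(2*K)) = (-4 + K)/(2*K))
S = 234 (S = 3*78 = 234)
C(Z(3))*7 + S = ((½)*(-4 + 5)/5)*7 + 234 = ((½)*(⅕)*1)*7 + 234 = (⅒)*7 + 234 = 7/10 + 234 = 2347/10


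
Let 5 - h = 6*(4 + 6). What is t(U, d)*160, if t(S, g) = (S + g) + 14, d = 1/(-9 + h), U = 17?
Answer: 9915/2 ≈ 4957.5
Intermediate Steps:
h = -55 (h = 5 - 6*(4 + 6) = 5 - 6*10 = 5 - 1*60 = 5 - 60 = -55)
d = -1/64 (d = 1/(-9 - 55) = 1/(-64) = -1/64 ≈ -0.015625)
t(S, g) = 14 + S + g
t(U, d)*160 = (14 + 17 - 1/64)*160 = (1983/64)*160 = 9915/2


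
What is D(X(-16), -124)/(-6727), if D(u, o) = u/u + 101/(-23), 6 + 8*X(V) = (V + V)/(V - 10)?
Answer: 78/154721 ≈ 0.00050413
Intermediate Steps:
X(V) = -¾ + V/(4*(-10 + V)) (X(V) = -¾ + ((V + V)/(V - 10))/8 = -¾ + ((2*V)/(-10 + V))/8 = -¾ + (2*V/(-10 + V))/8 = -¾ + V/(4*(-10 + V)))
D(u, o) = -78/23 (D(u, o) = 1 + 101*(-1/23) = 1 - 101/23 = -78/23)
D(X(-16), -124)/(-6727) = -78/23/(-6727) = -78/23*(-1/6727) = 78/154721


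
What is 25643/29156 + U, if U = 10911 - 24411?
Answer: -393580357/29156 ≈ -13499.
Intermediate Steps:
U = -13500
25643/29156 + U = 25643/29156 - 13500 = -393580357/29156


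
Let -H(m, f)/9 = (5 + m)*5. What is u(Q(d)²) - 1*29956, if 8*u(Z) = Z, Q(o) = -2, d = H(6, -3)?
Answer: -59911/2 ≈ -29956.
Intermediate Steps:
H(m, f) = -225 - 45*m (H(m, f) = -9*(5 + m)*5 = -9*(25 + 5*m) = -225 - 45*m)
d = -495 (d = -225 - 45*6 = -225 - 270 = -495)
u(Z) = Z/8
u(Q(d)²) - 1*29956 = (⅛)*(-2)² - 1*29956 = (⅛)*4 - 29956 = ½ - 29956 = -59911/2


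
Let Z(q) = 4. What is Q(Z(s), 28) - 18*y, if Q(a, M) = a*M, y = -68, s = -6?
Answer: 1336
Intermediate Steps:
Q(a, M) = M*a
Q(Z(s), 28) - 18*y = 28*4 - 18*(-68) = 112 - 1*(-1224) = 112 + 1224 = 1336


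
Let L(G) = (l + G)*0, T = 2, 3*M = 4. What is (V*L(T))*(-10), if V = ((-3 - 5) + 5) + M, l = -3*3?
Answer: 0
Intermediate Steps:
M = 4/3 (M = (⅓)*4 = 4/3 ≈ 1.3333)
l = -9
L(G) = 0 (L(G) = (-9 + G)*0 = 0)
V = -5/3 (V = ((-3 - 5) + 5) + 4/3 = (-8 + 5) + 4/3 = -3 + 4/3 = -5/3 ≈ -1.6667)
(V*L(T))*(-10) = -5/3*0*(-10) = 0*(-10) = 0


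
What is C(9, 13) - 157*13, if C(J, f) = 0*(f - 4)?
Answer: -2041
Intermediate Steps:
C(J, f) = 0 (C(J, f) = 0*(-4 + f) = 0)
C(9, 13) - 157*13 = 0 - 157*13 = 0 - 2041 = -2041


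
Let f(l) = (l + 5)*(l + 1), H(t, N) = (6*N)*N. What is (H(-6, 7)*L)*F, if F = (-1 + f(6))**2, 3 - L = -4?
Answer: 11887008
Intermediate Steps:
L = 7 (L = 3 - 1*(-4) = 3 + 4 = 7)
H(t, N) = 6*N**2
f(l) = (1 + l)*(5 + l) (f(l) = (5 + l)*(1 + l) = (1 + l)*(5 + l))
F = 5776 (F = (-1 + (5 + 6**2 + 6*6))**2 = (-1 + (5 + 36 + 36))**2 = (-1 + 77)**2 = 76**2 = 5776)
(H(-6, 7)*L)*F = ((6*7**2)*7)*5776 = ((6*49)*7)*5776 = (294*7)*5776 = 2058*5776 = 11887008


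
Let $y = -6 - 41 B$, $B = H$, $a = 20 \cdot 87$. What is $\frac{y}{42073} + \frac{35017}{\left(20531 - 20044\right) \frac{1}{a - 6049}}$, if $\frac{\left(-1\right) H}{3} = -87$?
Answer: $- \frac{6348326682778}{20489551} \approx -3.0983 \cdot 10^{5}$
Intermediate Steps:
$a = 1740$
$H = 261$ ($H = \left(-3\right) \left(-87\right) = 261$)
$B = 261$
$y = -10707$ ($y = -6 - 10701 = -10707$)
$\frac{y}{42073} + \frac{35017}{\left(20531 - 20044\right) \frac{1}{a - 6049}} = - \frac{10707}{42073} + \frac{35017}{\left(20531 - 20044\right) \frac{1}{1740 - 6049}} = \left(-10707\right) \frac{1}{42073} + \frac{35017}{487 \frac{1}{-4309}} = - \frac{10707}{42073} + \frac{35017}{487 \left(- \frac{1}{4309}\right)} = - \frac{10707}{42073} + \frac{35017}{- \frac{487}{4309}} = - \frac{10707}{42073} + 35017 \left(- \frac{4309}{487}\right) = - \frac{10707}{42073} - \frac{150888253}{487} = - \frac{6348326682778}{20489551}$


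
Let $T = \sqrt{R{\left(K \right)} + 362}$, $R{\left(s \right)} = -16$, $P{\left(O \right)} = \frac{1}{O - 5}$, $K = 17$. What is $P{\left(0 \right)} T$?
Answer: $- \frac{\sqrt{346}}{5} \approx -3.7202$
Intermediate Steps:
$P{\left(O \right)} = \frac{1}{-5 + O}$
$T = \sqrt{346}$ ($T = \sqrt{-16 + 362} = \sqrt{346} \approx 18.601$)
$P{\left(0 \right)} T = \frac{\sqrt{346}}{-5 + 0} = \frac{\sqrt{346}}{-5} = - \frac{\sqrt{346}}{5}$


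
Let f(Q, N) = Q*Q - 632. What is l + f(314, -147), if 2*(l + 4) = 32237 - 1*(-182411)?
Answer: 205284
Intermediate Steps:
l = 107320 (l = -4 + (32237 - 1*(-182411))/2 = -4 + (32237 + 182411)/2 = -4 + (1/2)*214648 = -4 + 107324 = 107320)
f(Q, N) = -632 + Q**2 (f(Q, N) = Q**2 - 632 = -632 + Q**2)
l + f(314, -147) = 107320 + (-632 + 314**2) = 107320 + (-632 + 98596) = 107320 + 97964 = 205284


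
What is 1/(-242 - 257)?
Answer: -1/499 ≈ -0.0020040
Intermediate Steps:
1/(-242 - 257) = 1/(-499) = -1/499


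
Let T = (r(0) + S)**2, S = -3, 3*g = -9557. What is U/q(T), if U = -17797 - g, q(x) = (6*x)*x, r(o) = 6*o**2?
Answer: -21917/729 ≈ -30.064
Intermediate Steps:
g = -9557/3 (g = (1/3)*(-9557) = -9557/3 ≈ -3185.7)
T = 9 (T = (6*0**2 - 3)**2 = (6*0 - 3)**2 = (0 - 3)**2 = (-3)**2 = 9)
q(x) = 6*x**2
U = -43834/3 (U = -17797 - 1*(-9557/3) = -17797 + 9557/3 = -43834/3 ≈ -14611.)
U/q(T) = -43834/(3*(6*9**2)) = -43834/(3*(6*81)) = -43834/3/486 = -43834/3*1/486 = -21917/729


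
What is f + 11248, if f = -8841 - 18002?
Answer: -15595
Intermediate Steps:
f = -26843
f + 11248 = -26843 + 11248 = -15595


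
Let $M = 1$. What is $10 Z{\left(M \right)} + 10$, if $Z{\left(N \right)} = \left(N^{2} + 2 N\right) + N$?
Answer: $50$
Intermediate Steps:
$Z{\left(N \right)} = N^{2} + 3 N$
$10 Z{\left(M \right)} + 10 = 10 \cdot 1 \left(3 + 1\right) + 10 = 10 \cdot 1 \cdot 4 + 10 = 10 \cdot 4 + 10 = 40 + 10 = 50$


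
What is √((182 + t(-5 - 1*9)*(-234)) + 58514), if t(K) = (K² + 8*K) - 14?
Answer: 2*√10579 ≈ 205.71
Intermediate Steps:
t(K) = -14 + K² + 8*K
√((182 + t(-5 - 1*9)*(-234)) + 58514) = √((182 + (-14 + (-5 - 1*9)² + 8*(-5 - 1*9))*(-234)) + 58514) = √((182 + (-14 + (-5 - 9)² + 8*(-5 - 9))*(-234)) + 58514) = √((182 + (-14 + (-14)² + 8*(-14))*(-234)) + 58514) = √((182 + (-14 + 196 - 112)*(-234)) + 58514) = √((182 + 70*(-234)) + 58514) = √((182 - 16380) + 58514) = √(-16198 + 58514) = √42316 = 2*√10579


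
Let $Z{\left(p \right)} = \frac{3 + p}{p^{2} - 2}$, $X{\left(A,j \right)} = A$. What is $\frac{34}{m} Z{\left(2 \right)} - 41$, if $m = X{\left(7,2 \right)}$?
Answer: $- \frac{202}{7} \approx -28.857$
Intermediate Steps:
$m = 7$
$Z{\left(p \right)} = \frac{3 + p}{-2 + p^{2}}$
$\frac{34}{m} Z{\left(2 \right)} - 41 = \frac{34}{7} \frac{3 + 2}{-2 + 2^{2}} - 41 = 34 \cdot \frac{1}{7} \frac{1}{-2 + 4} \cdot 5 - 41 = \frac{34 \cdot \frac{1}{2} \cdot 5}{7} - 41 = \frac{34}{7} \cdot \frac{5}{2} - 41 = \frac{85}{7} - 41 = - \frac{202}{7}$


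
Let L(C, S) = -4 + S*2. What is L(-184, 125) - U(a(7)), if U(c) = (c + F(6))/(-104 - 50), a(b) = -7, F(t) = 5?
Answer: 18941/77 ≈ 245.99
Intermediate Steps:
L(C, S) = -4 + 2*S
U(c) = -5/154 - c/154 (U(c) = (c + 5)/(-104 - 50) = (5 + c)/(-154) = (5 + c)*(-1/154) = -5/154 - c/154)
L(-184, 125) - U(a(7)) = (-4 + 2*125) - (-5/154 - 1/154*(-7)) = (-4 + 250) - (-5/154 + 1/22) = 246 - 1*1/77 = 246 - 1/77 = 18941/77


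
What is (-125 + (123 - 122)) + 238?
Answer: 114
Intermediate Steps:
(-125 + (123 - 122)) + 238 = (-125 + 1) + 238 = -124 + 238 = 114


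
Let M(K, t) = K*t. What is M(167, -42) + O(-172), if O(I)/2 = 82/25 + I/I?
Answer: -175136/25 ≈ -7005.4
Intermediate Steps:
O(I) = 214/25 (O(I) = 2*(82/25 + I/I) = 2*(82*(1/25) + 1) = 2*(82/25 + 1) = 2*(107/25) = 214/25)
M(167, -42) + O(-172) = 167*(-42) + 214/25 = -7014 + 214/25 = -175136/25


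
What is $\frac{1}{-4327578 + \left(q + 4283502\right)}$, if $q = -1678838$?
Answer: $- \frac{1}{1722914} \approx -5.8041 \cdot 10^{-7}$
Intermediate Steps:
$\frac{1}{-4327578 + \left(q + 4283502\right)} = \frac{1}{-4327578 + \left(-1678838 + 4283502\right)} = \frac{1}{-4327578 + 2604664} = \frac{1}{-1722914} = - \frac{1}{1722914}$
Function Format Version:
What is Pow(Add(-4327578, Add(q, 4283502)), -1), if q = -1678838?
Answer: Rational(-1, 1722914) ≈ -5.8041e-7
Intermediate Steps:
Pow(Add(-4327578, Add(q, 4283502)), -1) = Pow(Add(-4327578, Add(-1678838, 4283502)), -1) = Pow(Add(-4327578, 2604664), -1) = Pow(-1722914, -1) = Rational(-1, 1722914)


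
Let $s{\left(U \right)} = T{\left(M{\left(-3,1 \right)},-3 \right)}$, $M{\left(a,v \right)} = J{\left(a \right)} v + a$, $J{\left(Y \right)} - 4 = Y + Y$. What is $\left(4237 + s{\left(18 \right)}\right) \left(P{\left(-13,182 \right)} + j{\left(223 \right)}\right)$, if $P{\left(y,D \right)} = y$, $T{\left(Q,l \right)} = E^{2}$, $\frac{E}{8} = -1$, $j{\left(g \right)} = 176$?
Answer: $701063$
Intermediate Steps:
$J{\left(Y \right)} = 4 + 2 Y$ ($J{\left(Y \right)} = 4 + \left(Y + Y\right) = 4 + 2 Y$)
$E = -8$ ($E = 8 \left(-1\right) = -8$)
$M{\left(a,v \right)} = a + v \left(4 + 2 a\right)$ ($M{\left(a,v \right)} = \left(4 + 2 a\right) v + a = v \left(4 + 2 a\right) + a = a + v \left(4 + 2 a\right)$)
$T{\left(Q,l \right)} = 64$ ($T{\left(Q,l \right)} = \left(-8\right)^{2} = 64$)
$s{\left(U \right)} = 64$
$\left(4237 + s{\left(18 \right)}\right) \left(P{\left(-13,182 \right)} + j{\left(223 \right)}\right) = \left(4237 + 64\right) \left(-13 + 176\right) = 4301 \cdot 163 = 701063$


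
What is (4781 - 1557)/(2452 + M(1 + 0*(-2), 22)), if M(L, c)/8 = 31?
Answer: 806/675 ≈ 1.1941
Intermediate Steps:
M(L, c) = 248 (M(L, c) = 8*31 = 248)
(4781 - 1557)/(2452 + M(1 + 0*(-2), 22)) = (4781 - 1557)/(2452 + 248) = 3224/2700 = 3224*(1/2700) = 806/675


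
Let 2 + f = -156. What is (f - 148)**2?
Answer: 93636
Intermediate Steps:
f = -158 (f = -2 - 156 = -158)
(f - 148)**2 = (-158 - 148)**2 = (-306)**2 = 93636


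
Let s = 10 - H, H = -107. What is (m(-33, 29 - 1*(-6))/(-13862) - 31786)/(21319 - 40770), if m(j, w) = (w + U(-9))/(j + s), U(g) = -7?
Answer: 1321852597/808889286 ≈ 1.6342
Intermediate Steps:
s = 117 (s = 10 - 1*(-107) = 10 + 107 = 117)
m(j, w) = (-7 + w)/(117 + j) (m(j, w) = (w - 7)/(j + 117) = (-7 + w)/(117 + j))
(m(-33, 29 - 1*(-6))/(-13862) - 31786)/(21319 - 40770) = (((-7 + (29 - 1*(-6)))/(117 - 33))/(-13862) - 31786)/(21319 - 40770) = (((-7 + (29 + 6))/84)*(-1/13862) - 31786)/(-19451) = (((-7 + 35)/84)*(-1/13862) - 31786)*(-1/19451) = (((1/84)*28)*(-1/13862) - 31786)*(-1/19451) = ((⅓)*(-1/13862) - 31786)*(-1/19451) = (-1/41586 - 31786)*(-1/19451) = -1321852597/41586*(-1/19451) = 1321852597/808889286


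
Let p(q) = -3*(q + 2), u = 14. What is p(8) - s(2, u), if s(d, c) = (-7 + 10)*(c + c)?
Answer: -114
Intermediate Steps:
p(q) = -6 - 3*q (p(q) = -3*(2 + q) = -6 - 3*q)
s(d, c) = 6*c (s(d, c) = 3*(2*c) = 6*c)
p(8) - s(2, u) = (-6 - 3*8) - 6*14 = (-6 - 24) - 1*84 = -30 - 84 = -114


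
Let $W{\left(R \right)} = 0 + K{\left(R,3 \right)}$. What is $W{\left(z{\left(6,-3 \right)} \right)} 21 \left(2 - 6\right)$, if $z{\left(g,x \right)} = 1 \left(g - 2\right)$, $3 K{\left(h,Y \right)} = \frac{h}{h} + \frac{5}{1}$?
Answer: $-168$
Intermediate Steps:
$K{\left(h,Y \right)} = 2$ ($K{\left(h,Y \right)} = \frac{\frac{h}{h} + \frac{5}{1}}{3} = \frac{1 + 5 \cdot 1}{3} = \frac{1 + 5}{3} = \frac{1}{3} \cdot 6 = 2$)
$z{\left(g,x \right)} = -2 + g$ ($z{\left(g,x \right)} = 1 \left(-2 + g\right) = -2 + g$)
$W{\left(R \right)} = 2$ ($W{\left(R \right)} = 0 + 2 = 2$)
$W{\left(z{\left(6,-3 \right)} \right)} 21 \left(2 - 6\right) = 2 \cdot 21 \left(2 - 6\right) = 42 \left(-4\right) = -168$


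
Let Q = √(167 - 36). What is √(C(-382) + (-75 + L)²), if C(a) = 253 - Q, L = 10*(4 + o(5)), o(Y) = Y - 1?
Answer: √(278 - √131) ≈ 16.327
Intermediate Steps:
o(Y) = -1 + Y
Q = √131 ≈ 11.446
L = 80 (L = 10*(4 + (-1 + 5)) = 10*(4 + 4) = 10*8 = 80)
C(a) = 253 - √131
√(C(-382) + (-75 + L)²) = √((253 - √131) + (-75 + 80)²) = √((253 - √131) + 5²) = √((253 - √131) + 25) = √(278 - √131)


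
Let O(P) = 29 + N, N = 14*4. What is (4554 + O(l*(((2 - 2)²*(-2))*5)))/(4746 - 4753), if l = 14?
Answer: -4639/7 ≈ -662.71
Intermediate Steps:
N = 56
O(P) = 85 (O(P) = 29 + 56 = 85)
(4554 + O(l*(((2 - 2)²*(-2))*5)))/(4746 - 4753) = (4554 + 85)/(4746 - 4753) = 4639/(-7) = 4639*(-⅐) = -4639/7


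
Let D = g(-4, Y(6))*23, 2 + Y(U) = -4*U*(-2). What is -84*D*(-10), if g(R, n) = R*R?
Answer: 309120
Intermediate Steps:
Y(U) = -2 + 8*U (Y(U) = -2 - 4*U*(-2) = -2 + 8*U)
g(R, n) = R²
D = 368 (D = (-4)²*23 = 16*23 = 368)
-84*D*(-10) = -84*368*(-10) = -30912*(-10) = 309120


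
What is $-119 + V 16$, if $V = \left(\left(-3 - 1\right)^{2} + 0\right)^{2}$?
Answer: $3977$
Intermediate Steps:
$V = 256$ ($V = \left(\left(-4\right)^{2} + 0\right)^{2} = \left(16 + 0\right)^{2} = 16^{2} = 256$)
$-119 + V 16 = -119 + 256 \cdot 16 = -119 + 4096 = 3977$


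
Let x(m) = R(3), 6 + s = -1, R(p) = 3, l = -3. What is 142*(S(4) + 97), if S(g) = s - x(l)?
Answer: 12354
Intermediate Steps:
s = -7 (s = -6 - 1 = -7)
x(m) = 3
S(g) = -10 (S(g) = -7 - 1*3 = -7 - 3 = -10)
142*(S(4) + 97) = 142*(-10 + 97) = 142*87 = 12354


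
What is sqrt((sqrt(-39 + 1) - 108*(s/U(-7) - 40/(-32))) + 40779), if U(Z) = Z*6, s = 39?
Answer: sqrt(1996470 + 49*I*sqrt(38))/7 ≈ 201.85 + 0.01527*I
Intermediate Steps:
U(Z) = 6*Z
sqrt((sqrt(-39 + 1) - 108*(s/U(-7) - 40/(-32))) + 40779) = sqrt((sqrt(-39 + 1) - 108*(39/((6*(-7))) - 40/(-32))) + 40779) = sqrt((sqrt(-38) - 108*(39/(-42) - 40*(-1/32))) + 40779) = sqrt((I*sqrt(38) - 108*(39*(-1/42) + 5/4)) + 40779) = sqrt((I*sqrt(38) - 108*(-13/14 + 5/4)) + 40779) = sqrt((I*sqrt(38) - 108*9/28) + 40779) = sqrt((I*sqrt(38) - 243/7) + 40779) = sqrt((-243/7 + I*sqrt(38)) + 40779) = sqrt(285210/7 + I*sqrt(38))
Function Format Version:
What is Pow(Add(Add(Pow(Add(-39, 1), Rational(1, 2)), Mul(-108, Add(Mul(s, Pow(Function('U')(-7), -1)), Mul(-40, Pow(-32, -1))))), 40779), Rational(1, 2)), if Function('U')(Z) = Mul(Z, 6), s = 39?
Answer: Mul(Rational(1, 7), Pow(Add(1996470, Mul(49, I, Pow(38, Rational(1, 2)))), Rational(1, 2))) ≈ Add(201.85, Mul(0.015270, I))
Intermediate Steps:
Function('U')(Z) = Mul(6, Z)
Pow(Add(Add(Pow(Add(-39, 1), Rational(1, 2)), Mul(-108, Add(Mul(s, Pow(Function('U')(-7), -1)), Mul(-40, Pow(-32, -1))))), 40779), Rational(1, 2)) = Pow(Add(Add(Pow(Add(-39, 1), Rational(1, 2)), Mul(-108, Add(Mul(39, Pow(Mul(6, -7), -1)), Mul(-40, Pow(-32, -1))))), 40779), Rational(1, 2)) = Pow(Add(Add(Pow(-38, Rational(1, 2)), Mul(-108, Add(Mul(39, Pow(-42, -1)), Mul(-40, Rational(-1, 32))))), 40779), Rational(1, 2)) = Pow(Add(Add(Mul(I, Pow(38, Rational(1, 2))), Mul(-108, Add(Mul(39, Rational(-1, 42)), Rational(5, 4)))), 40779), Rational(1, 2)) = Pow(Add(Add(Mul(I, Pow(38, Rational(1, 2))), Mul(-108, Add(Rational(-13, 14), Rational(5, 4)))), 40779), Rational(1, 2)) = Pow(Add(Add(Mul(I, Pow(38, Rational(1, 2))), Mul(-108, Rational(9, 28))), 40779), Rational(1, 2)) = Pow(Add(Add(Mul(I, Pow(38, Rational(1, 2))), Rational(-243, 7)), 40779), Rational(1, 2)) = Pow(Add(Add(Rational(-243, 7), Mul(I, Pow(38, Rational(1, 2)))), 40779), Rational(1, 2)) = Pow(Add(Rational(285210, 7), Mul(I, Pow(38, Rational(1, 2)))), Rational(1, 2))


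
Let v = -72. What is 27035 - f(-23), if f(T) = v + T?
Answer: 27130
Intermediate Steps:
f(T) = -72 + T
27035 - f(-23) = 27035 - (-72 - 23) = 27035 - 1*(-95) = 27035 + 95 = 27130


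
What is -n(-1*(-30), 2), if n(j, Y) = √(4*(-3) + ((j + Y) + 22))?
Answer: -√42 ≈ -6.4807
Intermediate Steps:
n(j, Y) = √(10 + Y + j) (n(j, Y) = √(-12 + ((Y + j) + 22)) = √(-12 + (22 + Y + j)) = √(10 + Y + j))
-n(-1*(-30), 2) = -√(10 + 2 - 1*(-30)) = -√(10 + 2 + 30) = -√42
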